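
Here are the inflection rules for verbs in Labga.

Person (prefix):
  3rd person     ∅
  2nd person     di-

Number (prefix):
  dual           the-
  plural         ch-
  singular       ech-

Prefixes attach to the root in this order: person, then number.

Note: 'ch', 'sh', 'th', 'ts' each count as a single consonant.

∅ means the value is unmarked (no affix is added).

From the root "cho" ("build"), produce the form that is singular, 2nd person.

echdicho

Attach person 2nd person di- → dicho.
Attach number singular ech- → echdicho.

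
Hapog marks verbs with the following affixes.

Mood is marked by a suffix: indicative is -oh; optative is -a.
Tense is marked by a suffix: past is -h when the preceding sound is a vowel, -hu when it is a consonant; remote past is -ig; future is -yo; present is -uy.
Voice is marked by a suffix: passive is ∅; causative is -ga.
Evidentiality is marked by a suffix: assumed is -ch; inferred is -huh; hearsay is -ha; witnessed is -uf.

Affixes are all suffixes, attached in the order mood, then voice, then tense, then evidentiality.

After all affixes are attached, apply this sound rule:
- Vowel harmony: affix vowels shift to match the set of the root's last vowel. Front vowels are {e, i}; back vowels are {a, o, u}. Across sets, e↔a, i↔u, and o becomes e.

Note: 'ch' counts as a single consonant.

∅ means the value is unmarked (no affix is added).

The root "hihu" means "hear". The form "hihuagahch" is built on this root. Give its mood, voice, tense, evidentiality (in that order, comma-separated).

Segment: hihu-a-ga-h-ch.
mood: -a → optative.
voice: -ga → causative.
tense: -h/hu → past.
evidentiality: -ch → assumed.

optative, causative, past, assumed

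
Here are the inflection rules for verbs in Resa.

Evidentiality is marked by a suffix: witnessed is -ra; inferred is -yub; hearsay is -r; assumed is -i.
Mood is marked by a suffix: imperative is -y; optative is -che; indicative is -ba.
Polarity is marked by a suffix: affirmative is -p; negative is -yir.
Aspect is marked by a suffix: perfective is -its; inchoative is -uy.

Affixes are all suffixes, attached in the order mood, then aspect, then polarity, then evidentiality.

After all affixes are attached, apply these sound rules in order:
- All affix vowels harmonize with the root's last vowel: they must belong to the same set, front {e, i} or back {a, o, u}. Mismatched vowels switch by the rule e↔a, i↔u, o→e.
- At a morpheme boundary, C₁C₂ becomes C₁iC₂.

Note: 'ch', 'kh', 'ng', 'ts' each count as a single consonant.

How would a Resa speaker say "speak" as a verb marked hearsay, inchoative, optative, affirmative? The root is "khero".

kherochauyipir

Attach mood optative -che → kheroche.
Attach aspect inchoative -uy → kherocheuy.
Attach polarity affirmative -p → kherocheuyp.
Attach evidentiality hearsay -r → kherocheuypr.
Apply vowel harmony: kherocheuypr → kherochauypr.
Apply epenthesis: kherochauypr → kherochauyipir.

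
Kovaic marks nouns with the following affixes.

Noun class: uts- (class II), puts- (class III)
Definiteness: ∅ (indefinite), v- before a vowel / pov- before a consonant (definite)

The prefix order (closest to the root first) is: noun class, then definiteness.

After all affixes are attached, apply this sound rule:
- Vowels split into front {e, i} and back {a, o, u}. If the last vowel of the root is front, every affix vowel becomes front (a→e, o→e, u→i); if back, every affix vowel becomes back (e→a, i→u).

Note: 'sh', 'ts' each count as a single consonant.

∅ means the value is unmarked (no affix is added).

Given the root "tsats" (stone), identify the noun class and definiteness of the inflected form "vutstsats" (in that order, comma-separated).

Segment: v-uts-tsats.
noun class: uts- → class II.
definiteness: v/pov- → definite.

class II, definite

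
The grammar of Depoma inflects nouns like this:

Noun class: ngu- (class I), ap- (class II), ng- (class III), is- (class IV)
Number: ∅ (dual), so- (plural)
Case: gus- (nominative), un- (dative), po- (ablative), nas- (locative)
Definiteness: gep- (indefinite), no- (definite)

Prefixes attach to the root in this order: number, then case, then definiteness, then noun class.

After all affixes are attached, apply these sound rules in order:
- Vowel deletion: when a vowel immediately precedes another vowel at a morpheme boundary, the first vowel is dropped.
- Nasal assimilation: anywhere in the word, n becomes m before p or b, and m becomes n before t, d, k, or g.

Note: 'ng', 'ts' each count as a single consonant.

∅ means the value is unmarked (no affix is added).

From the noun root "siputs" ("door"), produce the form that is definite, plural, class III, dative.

ngnunsosiputs

Attach number plural so- → sosiputs.
Attach case dative un- → unsosiputs.
Attach definiteness definite no- → nounsosiputs.
Attach noun class class III ng- → ngnounsosiputs.
Apply vowel deletion: ngnounsosiputs → ngnunsosiputs.
Nasal assimilation: no change.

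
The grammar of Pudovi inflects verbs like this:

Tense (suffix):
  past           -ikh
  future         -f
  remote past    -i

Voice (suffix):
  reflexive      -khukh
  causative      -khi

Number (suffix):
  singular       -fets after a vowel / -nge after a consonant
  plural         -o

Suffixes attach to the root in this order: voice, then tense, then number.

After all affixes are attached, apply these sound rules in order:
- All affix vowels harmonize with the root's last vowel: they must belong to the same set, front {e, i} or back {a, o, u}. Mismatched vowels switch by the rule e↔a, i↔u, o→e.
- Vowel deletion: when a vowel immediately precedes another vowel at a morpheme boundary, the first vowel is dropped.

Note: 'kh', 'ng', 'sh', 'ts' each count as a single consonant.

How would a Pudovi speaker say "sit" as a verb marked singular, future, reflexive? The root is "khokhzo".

khokhzokhukhfnga

Attach voice reflexive -khukh → khokhzokhukh.
Attach tense future -f → khokhzokhukhf.
Attach number singular -nge (after consonant 'f') → khokhzokhukhfnge.
Apply vowel harmony: khokhzokhukhfnge → khokhzokhukhfnga.
Vowel deletion: no change.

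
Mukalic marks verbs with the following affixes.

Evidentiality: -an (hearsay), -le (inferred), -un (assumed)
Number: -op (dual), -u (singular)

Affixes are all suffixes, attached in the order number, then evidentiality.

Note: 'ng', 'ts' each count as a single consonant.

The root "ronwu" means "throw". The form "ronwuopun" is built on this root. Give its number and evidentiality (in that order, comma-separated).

Segment: ronwu-op-un.
number: -op → dual.
evidentiality: -un → assumed.

dual, assumed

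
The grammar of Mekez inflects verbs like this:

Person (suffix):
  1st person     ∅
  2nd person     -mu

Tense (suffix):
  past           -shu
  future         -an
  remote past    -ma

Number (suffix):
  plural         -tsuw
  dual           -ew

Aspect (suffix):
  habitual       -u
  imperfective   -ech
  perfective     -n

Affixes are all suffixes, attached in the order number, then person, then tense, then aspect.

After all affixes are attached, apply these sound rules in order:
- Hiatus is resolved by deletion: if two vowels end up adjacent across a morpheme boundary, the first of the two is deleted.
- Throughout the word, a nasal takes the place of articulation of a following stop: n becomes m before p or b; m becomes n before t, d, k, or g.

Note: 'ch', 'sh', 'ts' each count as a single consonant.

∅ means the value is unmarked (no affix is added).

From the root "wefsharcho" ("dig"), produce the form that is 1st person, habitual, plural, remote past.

wefsharchotsuwmu

Attach number plural -tsuw → wefsharchotsuw.
person = 1st person: zero marking, form stays wefsharchotsuw.
Attach tense remote past -ma → wefsharchotsuwma.
Attach aspect habitual -u → wefsharchotsuwmau.
Apply vowel deletion: wefsharchotsuwmau → wefsharchotsuwmu.
Nasal assimilation: no change.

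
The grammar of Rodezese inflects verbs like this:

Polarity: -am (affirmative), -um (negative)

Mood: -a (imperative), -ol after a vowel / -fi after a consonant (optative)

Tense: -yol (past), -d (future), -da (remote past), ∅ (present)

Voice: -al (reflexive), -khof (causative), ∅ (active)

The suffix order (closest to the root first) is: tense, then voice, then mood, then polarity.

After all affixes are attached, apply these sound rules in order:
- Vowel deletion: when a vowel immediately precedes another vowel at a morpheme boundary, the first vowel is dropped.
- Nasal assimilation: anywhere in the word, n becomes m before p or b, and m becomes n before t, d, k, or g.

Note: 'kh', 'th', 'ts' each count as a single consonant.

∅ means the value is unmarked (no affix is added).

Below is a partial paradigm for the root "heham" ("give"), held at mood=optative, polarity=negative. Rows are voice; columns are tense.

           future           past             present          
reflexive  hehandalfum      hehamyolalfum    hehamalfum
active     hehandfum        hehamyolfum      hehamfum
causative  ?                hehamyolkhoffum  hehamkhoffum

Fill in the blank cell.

hehandkhoffum

Attach tense future -d → hehamd.
Attach voice causative -khof → hehamdkhof.
Attach mood optative -fi (after consonant 'f') → hehamdkhoffi.
Attach polarity negative -um → hehamdkhoffium.
Apply vowel deletion: hehamdkhoffium → hehamdkhoffum.
Apply nasal assimilation: hehamdkhoffum → hehandkhoffum.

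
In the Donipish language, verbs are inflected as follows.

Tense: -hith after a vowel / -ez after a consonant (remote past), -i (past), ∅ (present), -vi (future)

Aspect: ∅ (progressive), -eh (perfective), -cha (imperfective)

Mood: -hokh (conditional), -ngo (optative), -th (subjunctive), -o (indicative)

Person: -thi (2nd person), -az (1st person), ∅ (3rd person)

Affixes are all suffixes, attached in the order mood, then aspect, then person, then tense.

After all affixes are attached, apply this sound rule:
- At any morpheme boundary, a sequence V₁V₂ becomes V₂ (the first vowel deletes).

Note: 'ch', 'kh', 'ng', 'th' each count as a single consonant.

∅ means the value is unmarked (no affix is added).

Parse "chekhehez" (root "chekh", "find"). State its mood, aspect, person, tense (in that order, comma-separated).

Segment: chekh-o-eh-ez.
mood: -o → indicative.
aspect: -eh → perfective.
person: ∅ → 3rd person.
tense: -hith/ez → remote past.

indicative, perfective, 3rd person, remote past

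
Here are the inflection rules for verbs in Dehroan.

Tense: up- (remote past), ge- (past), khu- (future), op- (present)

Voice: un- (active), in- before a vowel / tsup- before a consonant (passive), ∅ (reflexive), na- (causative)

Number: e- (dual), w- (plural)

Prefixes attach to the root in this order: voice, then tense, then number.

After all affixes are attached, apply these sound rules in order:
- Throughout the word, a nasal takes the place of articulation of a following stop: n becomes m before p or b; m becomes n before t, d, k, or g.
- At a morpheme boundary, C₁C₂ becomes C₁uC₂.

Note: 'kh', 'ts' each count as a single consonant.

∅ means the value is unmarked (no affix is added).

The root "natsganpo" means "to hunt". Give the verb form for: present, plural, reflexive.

wopunatsgampo

voice = reflexive: zero marking, form stays natsganpo.
Attach tense present op- → opnatsganpo.
Attach number plural w- → wopnatsganpo.
Apply nasal assimilation: wopnatsganpo → wopnatsgampo.
Apply epenthesis: wopnatsgampo → wopunatsgampo.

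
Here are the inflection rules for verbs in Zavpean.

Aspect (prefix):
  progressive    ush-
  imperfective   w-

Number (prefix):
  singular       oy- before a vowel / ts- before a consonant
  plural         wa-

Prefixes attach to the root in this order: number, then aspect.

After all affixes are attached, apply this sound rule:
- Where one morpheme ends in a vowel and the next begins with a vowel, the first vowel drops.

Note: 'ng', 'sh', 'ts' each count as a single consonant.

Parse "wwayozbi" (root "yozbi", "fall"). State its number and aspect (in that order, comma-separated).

plural, imperfective

Segment: w-wa-yozbi.
number: wa- → plural.
aspect: w- → imperfective.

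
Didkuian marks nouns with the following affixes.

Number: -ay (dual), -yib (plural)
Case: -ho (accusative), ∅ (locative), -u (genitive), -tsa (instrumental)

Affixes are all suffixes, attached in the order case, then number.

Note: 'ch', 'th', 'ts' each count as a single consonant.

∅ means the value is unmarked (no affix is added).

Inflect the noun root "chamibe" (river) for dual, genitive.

Attach case genitive -u → chamibeu.
Attach number dual -ay → chamibeuay.

chamibeuay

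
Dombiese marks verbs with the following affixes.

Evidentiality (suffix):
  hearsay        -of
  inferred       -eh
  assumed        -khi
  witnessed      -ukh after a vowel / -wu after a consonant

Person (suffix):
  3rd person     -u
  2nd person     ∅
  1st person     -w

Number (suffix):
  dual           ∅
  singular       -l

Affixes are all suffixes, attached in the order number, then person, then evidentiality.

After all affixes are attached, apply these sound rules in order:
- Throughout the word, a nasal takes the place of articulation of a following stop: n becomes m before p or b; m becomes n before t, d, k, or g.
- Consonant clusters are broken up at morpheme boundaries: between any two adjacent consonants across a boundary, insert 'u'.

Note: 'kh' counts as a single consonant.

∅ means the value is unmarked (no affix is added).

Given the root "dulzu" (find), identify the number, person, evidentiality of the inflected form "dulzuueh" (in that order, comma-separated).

dual, 3rd person, inferred

Segment: dulzu-u-eh.
number: ∅ → dual.
person: -u → 3rd person.
evidentiality: -eh → inferred.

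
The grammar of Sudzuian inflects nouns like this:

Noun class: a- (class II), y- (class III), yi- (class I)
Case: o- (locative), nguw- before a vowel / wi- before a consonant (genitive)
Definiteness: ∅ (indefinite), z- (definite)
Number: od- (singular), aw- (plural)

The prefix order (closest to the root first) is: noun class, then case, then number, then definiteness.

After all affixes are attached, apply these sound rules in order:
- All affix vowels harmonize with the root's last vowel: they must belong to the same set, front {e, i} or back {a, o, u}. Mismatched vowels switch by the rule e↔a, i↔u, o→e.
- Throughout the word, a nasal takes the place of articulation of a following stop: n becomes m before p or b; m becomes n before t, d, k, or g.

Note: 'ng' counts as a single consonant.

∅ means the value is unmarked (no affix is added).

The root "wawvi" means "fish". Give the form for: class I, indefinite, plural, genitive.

Attach noun class class I yi- → yiwawvi.
Attach case genitive wi- (before consonant 'y') → wiyiwawvi.
Attach number plural aw- → awwiyiwawvi.
definiteness = indefinite: zero marking, form stays awwiyiwawvi.
Apply vowel harmony: awwiyiwawvi → ewwiyiwawvi.
Nasal assimilation: no change.

ewwiyiwawvi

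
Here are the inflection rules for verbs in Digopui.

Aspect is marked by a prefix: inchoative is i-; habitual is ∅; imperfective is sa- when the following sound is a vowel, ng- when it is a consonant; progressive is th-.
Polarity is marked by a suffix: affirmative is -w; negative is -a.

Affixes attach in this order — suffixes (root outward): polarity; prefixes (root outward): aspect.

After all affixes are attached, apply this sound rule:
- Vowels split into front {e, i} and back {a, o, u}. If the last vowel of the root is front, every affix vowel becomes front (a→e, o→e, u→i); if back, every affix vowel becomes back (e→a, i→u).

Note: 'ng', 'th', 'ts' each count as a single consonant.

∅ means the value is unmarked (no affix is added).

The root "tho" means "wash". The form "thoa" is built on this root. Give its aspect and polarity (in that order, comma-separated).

habitual, negative

Segment: tho-a.
aspect: ∅ → habitual.
polarity: -a → negative.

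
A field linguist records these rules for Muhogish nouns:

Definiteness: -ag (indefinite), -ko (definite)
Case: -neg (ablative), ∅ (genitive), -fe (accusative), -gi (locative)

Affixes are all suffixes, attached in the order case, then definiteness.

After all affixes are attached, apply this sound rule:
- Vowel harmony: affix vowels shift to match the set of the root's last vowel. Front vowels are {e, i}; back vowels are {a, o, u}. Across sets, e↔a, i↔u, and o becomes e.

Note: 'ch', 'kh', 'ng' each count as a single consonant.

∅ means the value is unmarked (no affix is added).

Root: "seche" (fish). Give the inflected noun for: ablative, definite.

Attach case ablative -neg → secheneg.
Attach definiteness definite -ko → sechenegko.
Apply vowel harmony: sechenegko → sechenegke.

sechenegke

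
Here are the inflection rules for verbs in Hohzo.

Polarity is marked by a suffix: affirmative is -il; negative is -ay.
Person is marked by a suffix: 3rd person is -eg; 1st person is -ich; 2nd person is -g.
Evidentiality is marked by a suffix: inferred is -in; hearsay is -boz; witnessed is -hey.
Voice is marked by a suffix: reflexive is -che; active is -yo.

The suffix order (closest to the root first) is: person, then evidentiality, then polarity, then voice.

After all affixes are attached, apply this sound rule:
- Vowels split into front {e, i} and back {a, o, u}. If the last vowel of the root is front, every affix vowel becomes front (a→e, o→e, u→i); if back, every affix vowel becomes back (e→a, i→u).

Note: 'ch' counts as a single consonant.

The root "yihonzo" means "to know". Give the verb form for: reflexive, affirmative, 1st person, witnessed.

yihonzouchhayulcha

Attach person 1st person -ich → yihonzoich.
Attach evidentiality witnessed -hey → yihonzoichhey.
Attach polarity affirmative -il → yihonzoichheyil.
Attach voice reflexive -che → yihonzoichheyilche.
Apply vowel harmony: yihonzoichheyilche → yihonzouchhayulcha.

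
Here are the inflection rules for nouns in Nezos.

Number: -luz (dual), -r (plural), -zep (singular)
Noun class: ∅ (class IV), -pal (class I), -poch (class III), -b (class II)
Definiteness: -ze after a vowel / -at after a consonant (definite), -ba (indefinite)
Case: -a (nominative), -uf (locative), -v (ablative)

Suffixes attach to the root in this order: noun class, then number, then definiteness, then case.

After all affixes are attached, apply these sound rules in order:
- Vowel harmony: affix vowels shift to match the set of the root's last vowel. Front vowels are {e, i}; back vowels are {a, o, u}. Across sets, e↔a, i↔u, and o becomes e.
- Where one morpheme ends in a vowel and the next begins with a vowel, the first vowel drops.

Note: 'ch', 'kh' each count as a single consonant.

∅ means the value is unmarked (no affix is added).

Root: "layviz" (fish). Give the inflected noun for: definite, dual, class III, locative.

Attach noun class class III -poch → layvizpoch.
Attach number dual -luz → layvizpochluz.
Attach definiteness definite -at (after consonant 'z') → layvizpochluzat.
Attach case locative -uf → layvizpochluzatuf.
Apply vowel harmony: layvizpochluzatuf → layvizpechlizetif.
Vowel deletion: no change.

layvizpechlizetif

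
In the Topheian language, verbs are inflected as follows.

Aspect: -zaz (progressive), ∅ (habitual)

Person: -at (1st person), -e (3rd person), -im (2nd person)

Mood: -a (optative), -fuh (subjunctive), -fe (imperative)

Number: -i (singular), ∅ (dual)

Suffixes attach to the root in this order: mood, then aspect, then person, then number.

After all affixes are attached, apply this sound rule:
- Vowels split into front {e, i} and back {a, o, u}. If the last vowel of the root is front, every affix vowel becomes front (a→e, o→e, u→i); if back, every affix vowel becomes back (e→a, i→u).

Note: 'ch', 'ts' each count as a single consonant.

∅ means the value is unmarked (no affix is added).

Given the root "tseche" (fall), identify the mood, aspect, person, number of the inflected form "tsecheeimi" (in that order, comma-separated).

optative, habitual, 2nd person, singular

Segment: tseche-a-im-i.
mood: -a → optative.
aspect: ∅ → habitual.
person: -im → 2nd person.
number: -i → singular.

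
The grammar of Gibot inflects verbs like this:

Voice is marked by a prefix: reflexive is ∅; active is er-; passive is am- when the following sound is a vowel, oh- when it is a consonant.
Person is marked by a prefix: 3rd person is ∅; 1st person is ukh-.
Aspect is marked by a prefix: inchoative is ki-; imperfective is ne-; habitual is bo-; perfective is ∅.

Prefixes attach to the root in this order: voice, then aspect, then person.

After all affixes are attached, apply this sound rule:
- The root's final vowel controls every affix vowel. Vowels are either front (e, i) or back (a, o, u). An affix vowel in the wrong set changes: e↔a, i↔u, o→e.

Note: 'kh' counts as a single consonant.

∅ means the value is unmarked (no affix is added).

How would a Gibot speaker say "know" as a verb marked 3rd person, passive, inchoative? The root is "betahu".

kuohbetahu

Attach voice passive oh- (before consonant 'b') → ohbetahu.
Attach aspect inchoative ki- → kiohbetahu.
person = 3rd person: zero marking, form stays kiohbetahu.
Apply vowel harmony: kiohbetahu → kuohbetahu.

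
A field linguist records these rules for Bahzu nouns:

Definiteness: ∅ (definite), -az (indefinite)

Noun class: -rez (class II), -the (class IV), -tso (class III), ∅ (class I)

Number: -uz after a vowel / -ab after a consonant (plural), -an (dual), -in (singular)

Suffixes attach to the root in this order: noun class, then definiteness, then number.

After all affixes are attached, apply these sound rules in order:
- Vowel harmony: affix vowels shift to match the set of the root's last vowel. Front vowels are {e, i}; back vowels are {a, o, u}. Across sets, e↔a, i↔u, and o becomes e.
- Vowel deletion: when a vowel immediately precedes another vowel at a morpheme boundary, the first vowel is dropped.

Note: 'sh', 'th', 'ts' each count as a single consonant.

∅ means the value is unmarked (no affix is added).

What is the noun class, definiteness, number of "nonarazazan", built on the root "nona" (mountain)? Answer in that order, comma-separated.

class II, indefinite, dual

Segment: nona-rez-az-an.
noun class: -rez → class II.
definiteness: -az → indefinite.
number: -an → dual.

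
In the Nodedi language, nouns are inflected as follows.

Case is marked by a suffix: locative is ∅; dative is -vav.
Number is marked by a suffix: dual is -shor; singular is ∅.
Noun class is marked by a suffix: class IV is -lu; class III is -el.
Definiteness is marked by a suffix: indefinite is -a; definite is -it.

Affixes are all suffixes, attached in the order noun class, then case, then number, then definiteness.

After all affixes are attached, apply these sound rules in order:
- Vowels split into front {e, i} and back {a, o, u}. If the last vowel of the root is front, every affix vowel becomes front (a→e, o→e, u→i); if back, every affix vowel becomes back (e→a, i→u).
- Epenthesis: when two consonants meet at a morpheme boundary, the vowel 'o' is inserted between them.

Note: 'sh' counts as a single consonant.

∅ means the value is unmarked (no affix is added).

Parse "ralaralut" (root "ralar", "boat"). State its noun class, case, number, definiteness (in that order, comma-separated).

Segment: ralar-el-it.
noun class: -el → class III.
case: ∅ → locative.
number: ∅ → singular.
definiteness: -it → definite.

class III, locative, singular, definite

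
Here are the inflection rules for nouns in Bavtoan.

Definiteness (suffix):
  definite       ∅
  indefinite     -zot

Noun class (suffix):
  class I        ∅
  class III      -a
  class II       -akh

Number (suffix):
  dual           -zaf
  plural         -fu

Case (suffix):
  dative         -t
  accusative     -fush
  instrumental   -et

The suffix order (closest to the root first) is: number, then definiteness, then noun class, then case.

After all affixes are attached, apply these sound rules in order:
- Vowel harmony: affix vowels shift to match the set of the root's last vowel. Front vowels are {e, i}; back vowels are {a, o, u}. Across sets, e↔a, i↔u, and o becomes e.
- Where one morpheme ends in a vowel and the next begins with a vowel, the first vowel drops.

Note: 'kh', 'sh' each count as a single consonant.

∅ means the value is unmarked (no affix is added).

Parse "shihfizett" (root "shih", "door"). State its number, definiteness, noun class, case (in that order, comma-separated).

Segment: shih-fu-zot-t.
number: -fu → plural.
definiteness: -zot → indefinite.
noun class: ∅ → class I.
case: -t → dative.

plural, indefinite, class I, dative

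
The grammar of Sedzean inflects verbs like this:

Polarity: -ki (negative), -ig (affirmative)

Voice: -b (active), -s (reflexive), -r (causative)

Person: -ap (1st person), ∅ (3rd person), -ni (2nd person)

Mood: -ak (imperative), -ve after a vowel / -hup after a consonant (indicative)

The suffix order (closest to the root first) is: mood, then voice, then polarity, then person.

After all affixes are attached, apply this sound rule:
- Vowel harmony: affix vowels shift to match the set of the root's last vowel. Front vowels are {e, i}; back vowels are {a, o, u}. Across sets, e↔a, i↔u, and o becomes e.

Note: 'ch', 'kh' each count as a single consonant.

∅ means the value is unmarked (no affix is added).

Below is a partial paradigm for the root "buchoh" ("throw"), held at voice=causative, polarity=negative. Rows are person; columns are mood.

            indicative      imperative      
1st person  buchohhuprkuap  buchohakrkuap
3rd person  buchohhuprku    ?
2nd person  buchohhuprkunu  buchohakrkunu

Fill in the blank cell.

Attach mood imperative -ak → buchohak.
Attach voice causative -r → buchohakr.
Attach polarity negative -ki → buchohakrki.
person = 3rd person: zero marking, form stays buchohakrki.
Apply vowel harmony: buchohakrki → buchohakrku.

buchohakrku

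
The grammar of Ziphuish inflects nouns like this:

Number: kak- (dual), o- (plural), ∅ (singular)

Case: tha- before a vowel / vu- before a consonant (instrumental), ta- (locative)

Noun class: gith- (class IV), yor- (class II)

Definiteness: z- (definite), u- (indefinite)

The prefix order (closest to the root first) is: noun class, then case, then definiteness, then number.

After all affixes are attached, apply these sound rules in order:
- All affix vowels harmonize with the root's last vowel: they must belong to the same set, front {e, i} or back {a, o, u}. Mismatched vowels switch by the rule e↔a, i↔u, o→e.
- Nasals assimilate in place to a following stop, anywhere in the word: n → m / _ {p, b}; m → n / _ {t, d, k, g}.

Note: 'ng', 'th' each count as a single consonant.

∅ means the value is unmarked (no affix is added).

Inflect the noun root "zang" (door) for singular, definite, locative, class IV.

ztaguthzang

Attach noun class class IV gith- → githzang.
Attach case locative ta- → tagithzang.
Attach definiteness definite z- → ztagithzang.
number = singular: zero marking, form stays ztagithzang.
Apply vowel harmony: ztagithzang → ztaguthzang.
Nasal assimilation: no change.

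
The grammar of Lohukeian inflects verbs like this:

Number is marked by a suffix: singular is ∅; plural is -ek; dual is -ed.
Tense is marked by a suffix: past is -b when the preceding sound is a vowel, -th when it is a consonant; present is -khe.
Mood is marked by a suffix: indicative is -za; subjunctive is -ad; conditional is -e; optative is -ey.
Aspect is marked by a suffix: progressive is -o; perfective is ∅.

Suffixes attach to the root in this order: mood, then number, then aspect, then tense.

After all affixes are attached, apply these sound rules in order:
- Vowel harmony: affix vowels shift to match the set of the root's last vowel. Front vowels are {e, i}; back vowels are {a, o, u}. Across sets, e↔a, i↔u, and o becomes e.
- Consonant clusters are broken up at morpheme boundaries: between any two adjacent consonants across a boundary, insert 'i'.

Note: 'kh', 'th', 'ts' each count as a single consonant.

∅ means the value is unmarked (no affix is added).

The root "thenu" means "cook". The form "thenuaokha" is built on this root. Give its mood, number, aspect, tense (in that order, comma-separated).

conditional, singular, progressive, present

Segment: thenu-e-o-khe.
mood: -e → conditional.
number: ∅ → singular.
aspect: -o → progressive.
tense: -khe → present.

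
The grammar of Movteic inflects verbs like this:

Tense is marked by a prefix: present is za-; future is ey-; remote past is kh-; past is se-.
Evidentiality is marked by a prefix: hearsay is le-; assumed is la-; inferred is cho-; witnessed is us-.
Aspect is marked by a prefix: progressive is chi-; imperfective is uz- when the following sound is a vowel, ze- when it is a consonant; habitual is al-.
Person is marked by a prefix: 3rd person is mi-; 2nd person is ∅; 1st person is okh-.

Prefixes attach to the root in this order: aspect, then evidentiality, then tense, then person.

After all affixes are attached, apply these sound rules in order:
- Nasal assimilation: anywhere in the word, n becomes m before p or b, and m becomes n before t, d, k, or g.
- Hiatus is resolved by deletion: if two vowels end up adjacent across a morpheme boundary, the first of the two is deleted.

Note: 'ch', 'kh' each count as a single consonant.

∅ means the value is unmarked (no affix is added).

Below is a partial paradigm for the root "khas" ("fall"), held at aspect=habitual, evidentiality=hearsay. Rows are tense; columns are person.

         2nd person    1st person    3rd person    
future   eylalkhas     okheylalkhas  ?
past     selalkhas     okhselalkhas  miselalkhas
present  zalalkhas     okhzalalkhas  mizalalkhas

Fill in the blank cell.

Attach aspect habitual al- → alkhas.
Attach evidentiality hearsay le- → lealkhas.
Attach tense future ey- → eylealkhas.
Attach person 3rd person mi- → mieylealkhas.
Nasal assimilation: no change.
Apply vowel deletion: mieylealkhas → meylalkhas.

meylalkhas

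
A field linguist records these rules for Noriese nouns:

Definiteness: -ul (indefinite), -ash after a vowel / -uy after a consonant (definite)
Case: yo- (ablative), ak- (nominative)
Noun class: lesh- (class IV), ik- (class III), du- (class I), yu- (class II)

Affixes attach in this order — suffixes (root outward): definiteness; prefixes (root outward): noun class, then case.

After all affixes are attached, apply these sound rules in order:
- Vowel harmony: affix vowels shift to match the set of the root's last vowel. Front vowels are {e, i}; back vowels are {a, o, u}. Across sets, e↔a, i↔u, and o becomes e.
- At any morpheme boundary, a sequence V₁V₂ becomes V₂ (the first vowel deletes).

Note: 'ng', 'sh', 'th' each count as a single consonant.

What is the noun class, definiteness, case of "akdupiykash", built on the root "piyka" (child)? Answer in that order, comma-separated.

class I, definite, nominative

Segment: ak-du-piyka-ash.
noun class: du- → class I.
definiteness: -ash/uy → definite.
case: ak- → nominative.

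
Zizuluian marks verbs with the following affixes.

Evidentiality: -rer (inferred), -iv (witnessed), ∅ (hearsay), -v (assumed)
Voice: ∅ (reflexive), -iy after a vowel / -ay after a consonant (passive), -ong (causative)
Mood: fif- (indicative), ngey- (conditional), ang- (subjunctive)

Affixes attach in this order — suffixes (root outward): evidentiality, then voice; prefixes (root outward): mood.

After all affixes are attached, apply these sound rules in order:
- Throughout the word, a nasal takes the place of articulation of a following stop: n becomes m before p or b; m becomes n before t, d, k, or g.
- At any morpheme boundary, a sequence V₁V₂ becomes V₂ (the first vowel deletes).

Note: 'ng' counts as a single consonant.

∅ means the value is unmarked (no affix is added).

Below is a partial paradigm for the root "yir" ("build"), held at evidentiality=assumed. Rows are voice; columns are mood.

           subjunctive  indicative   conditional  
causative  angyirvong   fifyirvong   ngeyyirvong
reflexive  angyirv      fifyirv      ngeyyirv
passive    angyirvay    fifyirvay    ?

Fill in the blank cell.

ngeyyirvay

Attach evidentiality assumed -v → yirv.
Attach voice passive -ay (after consonant 'v') → yirvay.
Attach mood conditional ngey- → ngeyyirvay.
Nasal assimilation: no change.
Vowel deletion: no change.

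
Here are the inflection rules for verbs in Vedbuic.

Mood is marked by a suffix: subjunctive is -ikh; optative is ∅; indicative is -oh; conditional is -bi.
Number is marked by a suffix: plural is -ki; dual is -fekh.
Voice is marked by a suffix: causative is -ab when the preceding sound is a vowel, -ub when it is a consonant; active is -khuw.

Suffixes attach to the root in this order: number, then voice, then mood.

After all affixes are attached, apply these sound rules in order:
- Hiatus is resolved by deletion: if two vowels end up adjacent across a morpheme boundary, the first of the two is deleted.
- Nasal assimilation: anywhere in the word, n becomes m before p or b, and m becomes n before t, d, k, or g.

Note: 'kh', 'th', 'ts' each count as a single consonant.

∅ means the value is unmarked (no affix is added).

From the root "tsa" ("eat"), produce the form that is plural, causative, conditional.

Attach number plural -ki → tsaki.
Attach voice causative -ab (after vowel 'i') → tsakiab.
Attach mood conditional -bi → tsakiabbi.
Apply vowel deletion: tsakiabbi → tsakabbi.
Nasal assimilation: no change.

tsakabbi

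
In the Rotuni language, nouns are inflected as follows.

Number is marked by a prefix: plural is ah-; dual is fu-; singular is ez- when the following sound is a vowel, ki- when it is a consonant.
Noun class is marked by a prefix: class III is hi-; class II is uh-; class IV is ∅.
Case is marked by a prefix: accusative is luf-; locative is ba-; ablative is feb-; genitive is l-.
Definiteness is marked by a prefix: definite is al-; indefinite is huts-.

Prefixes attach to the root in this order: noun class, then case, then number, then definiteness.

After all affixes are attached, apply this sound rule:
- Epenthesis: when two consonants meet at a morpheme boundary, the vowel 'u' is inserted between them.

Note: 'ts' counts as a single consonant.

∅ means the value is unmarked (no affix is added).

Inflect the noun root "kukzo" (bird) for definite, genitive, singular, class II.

alukiluhukukzo

Attach noun class class II uh- → uhkukzo.
Attach case genitive l- → luhkukzo.
Attach number singular ki- (before consonant 'l') → kiluhkukzo.
Attach definiteness definite al- → alkiluhkukzo.
Apply epenthesis: alkiluhkukzo → alukiluhukukzo.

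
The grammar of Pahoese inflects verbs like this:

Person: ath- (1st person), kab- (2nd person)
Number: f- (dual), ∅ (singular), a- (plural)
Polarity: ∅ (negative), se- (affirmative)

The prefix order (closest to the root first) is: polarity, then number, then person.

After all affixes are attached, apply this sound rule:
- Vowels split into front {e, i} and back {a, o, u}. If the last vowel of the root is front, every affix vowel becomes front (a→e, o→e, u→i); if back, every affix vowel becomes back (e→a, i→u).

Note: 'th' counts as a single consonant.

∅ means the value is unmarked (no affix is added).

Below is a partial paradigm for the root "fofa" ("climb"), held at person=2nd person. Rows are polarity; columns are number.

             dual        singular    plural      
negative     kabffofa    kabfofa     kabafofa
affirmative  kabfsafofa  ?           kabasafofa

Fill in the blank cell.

Attach polarity affirmative se- → sefofa.
number = singular: zero marking, form stays sefofa.
Attach person 2nd person kab- → kabsefofa.
Apply vowel harmony: kabsefofa → kabsafofa.

kabsafofa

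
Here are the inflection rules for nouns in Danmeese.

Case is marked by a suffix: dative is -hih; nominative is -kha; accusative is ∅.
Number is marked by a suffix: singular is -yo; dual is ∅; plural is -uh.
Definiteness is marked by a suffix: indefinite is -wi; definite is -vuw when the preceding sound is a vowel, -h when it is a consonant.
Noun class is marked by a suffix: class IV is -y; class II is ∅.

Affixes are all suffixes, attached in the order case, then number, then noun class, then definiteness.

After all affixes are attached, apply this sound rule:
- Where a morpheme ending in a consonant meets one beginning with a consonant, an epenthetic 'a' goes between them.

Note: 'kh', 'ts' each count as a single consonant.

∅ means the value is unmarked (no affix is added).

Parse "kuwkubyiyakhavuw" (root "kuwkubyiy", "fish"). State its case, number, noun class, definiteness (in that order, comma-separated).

Segment: kuwkubyiy-kha-vuw.
case: -kha → nominative.
number: ∅ → dual.
noun class: ∅ → class II.
definiteness: -vuw/h → definite.

nominative, dual, class II, definite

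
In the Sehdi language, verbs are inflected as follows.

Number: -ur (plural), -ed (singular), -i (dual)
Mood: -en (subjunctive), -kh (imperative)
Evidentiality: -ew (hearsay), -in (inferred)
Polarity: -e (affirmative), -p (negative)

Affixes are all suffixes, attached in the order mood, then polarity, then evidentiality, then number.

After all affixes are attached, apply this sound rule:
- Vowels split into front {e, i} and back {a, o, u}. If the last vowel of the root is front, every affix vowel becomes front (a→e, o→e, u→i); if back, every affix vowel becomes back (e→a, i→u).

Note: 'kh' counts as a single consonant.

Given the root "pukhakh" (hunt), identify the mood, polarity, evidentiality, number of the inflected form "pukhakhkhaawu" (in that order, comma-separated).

imperative, affirmative, hearsay, dual

Segment: pukhakh-kh-e-ew-i.
mood: -kh → imperative.
polarity: -e → affirmative.
evidentiality: -ew → hearsay.
number: -i → dual.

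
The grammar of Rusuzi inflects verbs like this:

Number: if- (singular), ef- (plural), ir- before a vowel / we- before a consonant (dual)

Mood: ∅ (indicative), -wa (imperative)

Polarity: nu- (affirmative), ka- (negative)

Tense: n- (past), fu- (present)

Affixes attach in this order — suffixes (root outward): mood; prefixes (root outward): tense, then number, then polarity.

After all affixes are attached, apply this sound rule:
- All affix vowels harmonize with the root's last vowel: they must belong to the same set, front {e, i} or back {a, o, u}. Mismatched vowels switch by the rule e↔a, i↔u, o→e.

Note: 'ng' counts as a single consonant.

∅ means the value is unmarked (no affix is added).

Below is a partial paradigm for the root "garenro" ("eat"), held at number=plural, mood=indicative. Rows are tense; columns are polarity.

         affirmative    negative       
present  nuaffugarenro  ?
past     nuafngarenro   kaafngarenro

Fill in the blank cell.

kaaffugarenro

Attach tense present fu- → fugarenro.
Attach number plural ef- → effugarenro.
mood = indicative: zero marking, form stays effugarenro.
Attach polarity negative ka- → kaeffugarenro.
Apply vowel harmony: kaeffugarenro → kaaffugarenro.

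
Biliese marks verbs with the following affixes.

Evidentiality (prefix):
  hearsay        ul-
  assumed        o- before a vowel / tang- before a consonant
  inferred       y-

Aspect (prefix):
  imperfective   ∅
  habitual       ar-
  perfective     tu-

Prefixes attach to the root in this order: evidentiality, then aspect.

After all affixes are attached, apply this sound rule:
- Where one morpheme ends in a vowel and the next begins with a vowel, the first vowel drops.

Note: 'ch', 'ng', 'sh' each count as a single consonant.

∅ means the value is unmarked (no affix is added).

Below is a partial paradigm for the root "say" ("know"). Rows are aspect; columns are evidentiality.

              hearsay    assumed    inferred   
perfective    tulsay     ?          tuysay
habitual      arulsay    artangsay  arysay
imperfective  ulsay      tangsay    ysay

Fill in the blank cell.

tutangsay

Attach evidentiality assumed tang- (before consonant 's') → tangsay.
Attach aspect perfective tu- → tutangsay.
Vowel deletion: no change.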